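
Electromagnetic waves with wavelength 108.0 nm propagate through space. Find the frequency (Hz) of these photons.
2.7759e+15 Hz

Using the wave equation: c = fλ

Solving for frequency:
f = c/λ = (3×10⁸ m/s) / (108.0×10⁻⁹ m)
f = 2.7759e+15 Hz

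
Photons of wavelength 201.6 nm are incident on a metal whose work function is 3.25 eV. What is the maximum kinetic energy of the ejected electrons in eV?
2.9000 eV

Using Einstein's photoelectric equation: KE_max = hf - φ = hc/λ - φ

First, calculate the photon energy:
E_photon = hc/λ = (6.626×10⁻³⁴ J·s)(3×10⁸ m/s) / (201.6×10⁻⁹ m)
E_photon = 6.1500 eV

Then, the maximum kinetic energy:
KE_max = E_photon - φ = 6.1500 eV - 3.25 eV = 2.9000 eV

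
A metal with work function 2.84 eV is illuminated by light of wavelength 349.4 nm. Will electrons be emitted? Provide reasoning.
Yes

For photoemission, the photon energy must exceed the work function.

Photon energy: E = hc/λ = 3.5485 eV
Work function: φ = 2.84 eV

Since E_photon (3.5485 eV) > φ (2.84 eV), photoemission WILL occur.
The threshold wavelength is λ₀ = hc/φ = 436.6 nm.
Since 349.4 nm < 436.6 nm, the light has sufficient energy.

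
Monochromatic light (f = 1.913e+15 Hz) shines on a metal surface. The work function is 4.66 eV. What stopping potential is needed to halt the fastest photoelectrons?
3.2515 V

The stopping potential V_s satisfies: eV_s = KE_max

First, find KE_max using Einstein's equation:
E_photon = hf = (6.626×10⁻³⁴ J·s)(1.913e+15 Hz) = 7.9115 eV
KE_max = E_photon - φ = 7.9115 - 4.66 = 3.2515 eV

Since eV_s = KE_max:
V_s = KE_max/e = 3.2515 V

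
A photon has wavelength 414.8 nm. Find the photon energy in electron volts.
2.9890 eV

Using E = hf = hc/λ:

E = hc/λ = (6.626×10⁻³⁴ J·s)(3×10⁸ m/s) / (414.8×10⁻⁹ m)
E = 2.9890 eV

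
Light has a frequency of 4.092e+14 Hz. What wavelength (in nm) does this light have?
732.63 nm

Using the wave equation: c = fλ

Solving for wavelength:
λ = c/f = (3×10⁸ m/s) / (4.092e+14 Hz)
λ = 732.63 nm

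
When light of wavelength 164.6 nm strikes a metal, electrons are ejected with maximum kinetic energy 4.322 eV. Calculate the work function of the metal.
3.21 eV

From Einstein's photoelectric equation: KE_max = hf - φ = hc/λ - φ

Rearranging for φ:
φ = hc/λ - KE_max

Calculate photon energy:
E_photon = hc/λ = 7.5325 eV

Therefore:
φ = 7.5325 - 4.322 = 3.21 eV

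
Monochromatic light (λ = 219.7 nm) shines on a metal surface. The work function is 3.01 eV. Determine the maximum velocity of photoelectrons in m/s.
9.6245e+05 m/s

First, find the maximum kinetic energy:
E_photon = hc/λ = 5.6433 eV
KE_max = E_photon - φ = 5.6433 - 3.01 = 2.6333 eV

Convert to Joules: KE_max = 2.6333 × 1.602×10⁻¹⁹ J = 4.2191e-19 J

Then use KE = ½mv² to find velocity:
v = √(2·KE/m) = √(2 × 4.2191e-19 J / 9.109e-31 kg)
v = 9.6245e+05 m/s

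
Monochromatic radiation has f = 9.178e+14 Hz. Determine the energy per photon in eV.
3.7957 eV

Using E = hf:

E = hf = (6.626×10⁻³⁴ J·s)(9.178e+14 Hz)
E = 3.7957 eV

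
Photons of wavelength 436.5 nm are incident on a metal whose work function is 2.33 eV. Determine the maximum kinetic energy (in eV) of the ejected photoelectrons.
0.5104 eV

Using Einstein's photoelectric equation: KE_max = hf - φ = hc/λ - φ

First, calculate the photon energy:
E_photon = hc/λ = (6.626×10⁻³⁴ J·s)(3×10⁸ m/s) / (436.5×10⁻⁹ m)
E_photon = 2.8404 eV

Then, the maximum kinetic energy:
KE_max = E_photon - φ = 2.8404 eV - 2.33 eV = 0.5104 eV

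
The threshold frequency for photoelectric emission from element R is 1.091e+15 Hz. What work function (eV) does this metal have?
4.51 eV

At the threshold frequency, photon energy equals work function:
φ = hf₀

Calculating:
φ = (6.626×10⁻³⁴ J·s)(1.091e+15 Hz)
φ = 4.51 eV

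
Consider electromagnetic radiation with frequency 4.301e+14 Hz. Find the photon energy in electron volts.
1.7788 eV

Using E = hf:

E = hf = (6.626×10⁻³⁴ J·s)(4.301e+14 Hz)
E = 1.7788 eV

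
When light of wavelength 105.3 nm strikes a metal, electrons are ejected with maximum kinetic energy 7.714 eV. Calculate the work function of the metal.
4.06 eV

From Einstein's photoelectric equation: KE_max = hf - φ = hc/λ - φ

Rearranging for φ:
φ = hc/λ - KE_max

Calculate photon energy:
E_photon = hc/λ = 11.7744 eV

Therefore:
φ = 11.7744 - 7.714 = 4.06 eV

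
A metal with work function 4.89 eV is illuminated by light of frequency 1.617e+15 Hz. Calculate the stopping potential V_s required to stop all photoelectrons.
1.7974 V

The stopping potential V_s satisfies: eV_s = KE_max

First, find KE_max using Einstein's equation:
E_photon = hf = (6.626×10⁻³⁴ J·s)(1.617e+15 Hz) = 6.6874 eV
KE_max = E_photon - φ = 6.6874 - 4.89 = 1.7974 eV

Since eV_s = KE_max:
V_s = KE_max/e = 1.7974 V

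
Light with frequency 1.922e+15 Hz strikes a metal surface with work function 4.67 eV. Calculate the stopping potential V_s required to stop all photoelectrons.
3.2788 V

The stopping potential V_s satisfies: eV_s = KE_max

First, find KE_max using Einstein's equation:
E_photon = hf = (6.626×10⁻³⁴ J·s)(1.922e+15 Hz) = 7.9488 eV
KE_max = E_photon - φ = 7.9488 - 4.67 = 3.2788 eV

Since eV_s = KE_max:
V_s = KE_max/e = 3.2788 V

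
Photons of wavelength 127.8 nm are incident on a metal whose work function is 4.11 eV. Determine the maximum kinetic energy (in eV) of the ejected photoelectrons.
5.5914 eV

Using Einstein's photoelectric equation: KE_max = hf - φ = hc/λ - φ

First, calculate the photon energy:
E_photon = hc/λ = (6.626×10⁻³⁴ J·s)(3×10⁸ m/s) / (127.8×10⁻⁹ m)
E_photon = 9.7014 eV

Then, the maximum kinetic energy:
KE_max = E_photon - φ = 9.7014 eV - 4.11 eV = 5.5914 eV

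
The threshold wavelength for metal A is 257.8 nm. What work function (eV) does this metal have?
4.81 eV

At the threshold wavelength, photon energy equals work function:
φ = hc/λ₀

Calculating:
φ = (6.626×10⁻³⁴ J·s)(3×10⁸ m/s) / (257.8×10⁻⁹ m)
φ = 4.81 eV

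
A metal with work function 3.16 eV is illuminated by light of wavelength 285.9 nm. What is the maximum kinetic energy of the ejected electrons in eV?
1.1766 eV

Using Einstein's photoelectric equation: KE_max = hf - φ = hc/λ - φ

First, calculate the photon energy:
E_photon = hc/λ = (6.626×10⁻³⁴ J·s)(3×10⁸ m/s) / (285.9×10⁻⁹ m)
E_photon = 4.3366 eV

Then, the maximum kinetic energy:
KE_max = E_photon - φ = 4.3366 eV - 3.16 eV = 1.1766 eV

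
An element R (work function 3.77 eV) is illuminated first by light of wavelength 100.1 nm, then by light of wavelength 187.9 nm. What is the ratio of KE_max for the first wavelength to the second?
3.0462

Using Einstein's equation: KE_max = hc/λ - φ

For λ₁ = 100.1 nm:
E₁ = hc/λ₁ = 12.3860 eV
KE₁ = E₁ - φ = 12.3860 - 3.77 = 8.6160 eV

For λ₂ = 187.9 nm:
E₂ = hc/λ₂ = 6.5984 eV
KE₂ = E₂ - φ = 6.5984 - 3.77 = 2.8284 eV

Ratio: KE₁/KE₂ = 8.6160/2.8284 = 3.0462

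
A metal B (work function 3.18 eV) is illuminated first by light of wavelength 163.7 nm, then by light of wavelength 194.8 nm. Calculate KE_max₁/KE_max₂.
1.3797

Using Einstein's equation: KE_max = hc/λ - φ

For λ₁ = 163.7 nm:
E₁ = hc/λ₁ = 7.5739 eV
KE₁ = E₁ - φ = 7.5739 - 3.18 = 4.3939 eV

For λ₂ = 194.8 nm:
E₂ = hc/λ₂ = 6.3647 eV
KE₂ = E₂ - φ = 6.3647 - 3.18 = 3.1847 eV

Ratio: KE₁/KE₂ = 4.3939/3.1847 = 1.3797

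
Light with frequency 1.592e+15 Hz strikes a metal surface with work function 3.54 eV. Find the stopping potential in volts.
3.0440 V

The stopping potential V_s satisfies: eV_s = KE_max

First, find KE_max using Einstein's equation:
E_photon = hf = (6.626×10⁻³⁴ J·s)(1.592e+15 Hz) = 6.5840 eV
KE_max = E_photon - φ = 6.5840 - 3.54 = 3.0440 eV

Since eV_s = KE_max:
V_s = KE_max/e = 3.0440 V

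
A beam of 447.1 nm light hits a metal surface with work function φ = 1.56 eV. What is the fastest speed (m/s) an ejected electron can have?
6.5324e+05 m/s

First, find the maximum kinetic energy:
E_photon = hc/λ = 2.7731 eV
KE_max = E_photon - φ = 2.7731 - 1.56 = 1.2131 eV

Convert to Joules: KE_max = 1.2131 × 1.602×10⁻¹⁹ J = 1.9436e-19 J

Then use KE = ½mv² to find velocity:
v = √(2·KE/m) = √(2 × 1.9436e-19 J / 9.109e-31 kg)
v = 6.5324e+05 m/s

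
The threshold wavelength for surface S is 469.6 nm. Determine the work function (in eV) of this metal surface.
2.64 eV

At the threshold wavelength, photon energy equals work function:
φ = hc/λ₀

Calculating:
φ = (6.626×10⁻³⁴ J·s)(3×10⁸ m/s) / (469.6×10⁻⁹ m)
φ = 2.64 eV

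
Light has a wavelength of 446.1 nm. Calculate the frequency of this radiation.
6.7203e+14 Hz

Using the wave equation: c = fλ

Solving for frequency:
f = c/λ = (3×10⁸ m/s) / (446.1×10⁻⁹ m)
f = 6.7203e+14 Hz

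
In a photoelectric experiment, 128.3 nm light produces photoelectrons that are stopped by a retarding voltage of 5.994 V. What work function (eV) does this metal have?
3.67 eV

The stopping potential gives the maximum kinetic energy: KE_max = eV_s = 5.994 eV

From Einstein's photoelectric equation: KE_max = hc/λ - φ
Rearranging: φ = hc/λ - KE_max

Calculate photon energy:
E_photon = hc/λ = (6.626×10⁻³⁴ J·s)(3×10⁸ m/s) / (128.3×10⁻⁹ m) = 9.6636 eV

Therefore:
φ = 9.6636 - 5.994 = 3.67 eV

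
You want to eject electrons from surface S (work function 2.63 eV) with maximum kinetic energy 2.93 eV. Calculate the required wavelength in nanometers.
222.99 nm

From Einstein's equation: KE_max = hc/λ - φ

Rearranging for λ:
hc/λ = KE_max + φ
λ = hc/(KE_max + φ)

Required photon energy:
E_photon = KE_max + φ = 2.93 + 2.63 = 5.56 eV

Required wavelength:
λ = hc/E_photon = (6.626×10⁻³⁴)(3×10⁸) / (5.56 × 1.602×10⁻¹⁹)
λ = 222.99 nm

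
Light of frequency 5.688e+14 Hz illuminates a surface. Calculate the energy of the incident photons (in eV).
2.3524 eV

Using E = hf:

E = hf = (6.626×10⁻³⁴ J·s)(5.688e+14 Hz)
E = 2.3524 eV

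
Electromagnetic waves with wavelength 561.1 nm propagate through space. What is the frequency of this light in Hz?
5.3429e+14 Hz

Using the wave equation: c = fλ

Solving for frequency:
f = c/λ = (3×10⁸ m/s) / (561.1×10⁻⁹ m)
f = 5.3429e+14 Hz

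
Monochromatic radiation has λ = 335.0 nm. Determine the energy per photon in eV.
3.7010 eV

Using E = hf = hc/λ:

E = hc/λ = (6.626×10⁻³⁴ J·s)(3×10⁸ m/s) / (335.0×10⁻⁹ m)
E = 3.7010 eV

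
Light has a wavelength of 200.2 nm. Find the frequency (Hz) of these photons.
1.4975e+15 Hz

Using the wave equation: c = fλ

Solving for frequency:
f = c/λ = (3×10⁸ m/s) / (200.2×10⁻⁹ m)
f = 1.4975e+15 Hz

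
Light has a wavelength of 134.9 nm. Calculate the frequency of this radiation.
2.2223e+15 Hz

Using the wave equation: c = fλ

Solving for frequency:
f = c/λ = (3×10⁸ m/s) / (134.9×10⁻⁹ m)
f = 2.2223e+15 Hz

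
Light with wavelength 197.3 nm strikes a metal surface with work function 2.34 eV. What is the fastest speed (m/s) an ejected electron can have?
1.1779e+06 m/s

First, find the maximum kinetic energy:
E_photon = hc/λ = 6.2840 eV
KE_max = E_photon - φ = 6.2840 - 2.34 = 3.9440 eV

Convert to Joules: KE_max = 3.9440 × 1.602×10⁻¹⁹ J = 6.3191e-19 J

Then use KE = ½mv² to find velocity:
v = √(2·KE/m) = √(2 × 6.3191e-19 J / 9.109e-31 kg)
v = 1.1779e+06 m/s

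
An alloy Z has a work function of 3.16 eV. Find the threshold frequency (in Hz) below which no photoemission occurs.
7.6408e+14 Hz

The threshold frequency is when the photon energy equals the work function:
hf₀ = φ

Solving for f₀:
f₀ = φ/h = (3.16 eV × 1.602×10⁻¹⁹ J/eV) / (6.626×10⁻³⁴ J·s)
f₀ = 7.6408e+14 Hz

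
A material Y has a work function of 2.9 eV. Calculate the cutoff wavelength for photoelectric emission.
427.53 nm

The threshold wavelength is when the photon energy equals the work function:
hc/λ₀ = φ

Solving for λ₀:
λ₀ = hc/φ = (6.626×10⁻³⁴ J·s)(3×10⁸ m/s) / (2.9 eV × 1.602×10⁻¹⁹ J/eV)
λ₀ = 427.53 nm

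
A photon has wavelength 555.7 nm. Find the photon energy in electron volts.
2.2311 eV

Using E = hf = hc/λ:

E = hc/λ = (6.626×10⁻³⁴ J·s)(3×10⁸ m/s) / (555.7×10⁻⁹ m)
E = 2.2311 eV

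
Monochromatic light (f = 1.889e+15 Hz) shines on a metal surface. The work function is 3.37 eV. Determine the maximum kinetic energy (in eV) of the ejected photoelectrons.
4.4423 eV

Using Einstein's photoelectric equation: KE_max = hf - φ

First, calculate the photon energy:
E_photon = hf = (6.626×10⁻³⁴ J·s)(1.889e+15 Hz)
E_photon = 7.8123 eV

Then, the maximum kinetic energy:
KE_max = E_photon - φ = 7.8123 eV - 3.37 eV = 4.4423 eV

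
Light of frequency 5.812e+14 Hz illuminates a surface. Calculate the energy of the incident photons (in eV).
2.4037 eV

Using E = hf:

E = hf = (6.626×10⁻³⁴ J·s)(5.812e+14 Hz)
E = 2.4037 eV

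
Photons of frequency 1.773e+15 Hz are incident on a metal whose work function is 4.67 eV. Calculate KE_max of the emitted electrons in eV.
2.6625 eV

Using Einstein's photoelectric equation: KE_max = hf - φ

First, calculate the photon energy:
E_photon = hf = (6.626×10⁻³⁴ J·s)(1.773e+15 Hz)
E_photon = 7.3325 eV

Then, the maximum kinetic energy:
KE_max = E_photon - φ = 7.3325 eV - 4.67 eV = 2.6625 eV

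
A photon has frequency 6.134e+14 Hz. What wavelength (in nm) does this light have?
488.74 nm

Using the wave equation: c = fλ

Solving for wavelength:
λ = c/f = (3×10⁸ m/s) / (6.134e+14 Hz)
λ = 488.74 nm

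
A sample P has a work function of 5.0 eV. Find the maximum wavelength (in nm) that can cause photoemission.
247.97 nm

The threshold wavelength is when the photon energy equals the work function:
hc/λ₀ = φ

Solving for λ₀:
λ₀ = hc/φ = (6.626×10⁻³⁴ J·s)(3×10⁸ m/s) / (5.0 eV × 1.602×10⁻¹⁹ J/eV)
λ₀ = 247.97 nm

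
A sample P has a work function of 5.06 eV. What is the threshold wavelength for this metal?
245.03 nm

The threshold wavelength is when the photon energy equals the work function:
hc/λ₀ = φ

Solving for λ₀:
λ₀ = hc/φ = (6.626×10⁻³⁴ J·s)(3×10⁸ m/s) / (5.06 eV × 1.602×10⁻¹⁹ J/eV)
λ₀ = 245.03 nm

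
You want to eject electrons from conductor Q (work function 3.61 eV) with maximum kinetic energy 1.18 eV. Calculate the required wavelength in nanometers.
258.84 nm

From Einstein's equation: KE_max = hc/λ - φ

Rearranging for λ:
hc/λ = KE_max + φ
λ = hc/(KE_max + φ)

Required photon energy:
E_photon = KE_max + φ = 1.18 + 3.61 = 4.79 eV

Required wavelength:
λ = hc/E_photon = (6.626×10⁻³⁴)(3×10⁸) / (4.79 × 1.602×10⁻¹⁹)
λ = 258.84 nm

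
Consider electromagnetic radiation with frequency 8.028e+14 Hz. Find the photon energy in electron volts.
3.3201 eV

Using E = hf:

E = hf = (6.626×10⁻³⁴ J·s)(8.028e+14 Hz)
E = 3.3201 eV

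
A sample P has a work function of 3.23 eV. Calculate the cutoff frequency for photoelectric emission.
7.8101e+14 Hz

The threshold frequency is when the photon energy equals the work function:
hf₀ = φ

Solving for f₀:
f₀ = φ/h = (3.23 eV × 1.602×10⁻¹⁹ J/eV) / (6.626×10⁻³⁴ J·s)
f₀ = 7.8101e+14 Hz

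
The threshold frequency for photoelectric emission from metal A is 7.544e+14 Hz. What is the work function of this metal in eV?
3.12 eV

At the threshold frequency, photon energy equals work function:
φ = hf₀

Calculating:
φ = (6.626×10⁻³⁴ J·s)(7.544e+14 Hz)
φ = 3.12 eV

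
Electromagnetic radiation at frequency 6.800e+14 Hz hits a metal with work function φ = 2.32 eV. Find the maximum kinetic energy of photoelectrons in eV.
0.4923 eV

Using Einstein's photoelectric equation: KE_max = hf - φ

First, calculate the photon energy:
E_photon = hf = (6.626×10⁻³⁴ J·s)(6.800e+14 Hz)
E_photon = 2.8123 eV

Then, the maximum kinetic energy:
KE_max = E_photon - φ = 2.8123 eV - 2.32 eV = 0.4923 eV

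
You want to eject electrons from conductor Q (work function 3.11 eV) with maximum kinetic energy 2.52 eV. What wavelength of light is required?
220.22 nm

From Einstein's equation: KE_max = hc/λ - φ

Rearranging for λ:
hc/λ = KE_max + φ
λ = hc/(KE_max + φ)

Required photon energy:
E_photon = KE_max + φ = 2.52 + 3.11 = 5.63 eV

Required wavelength:
λ = hc/E_photon = (6.626×10⁻³⁴)(3×10⁸) / (5.63 × 1.602×10⁻¹⁹)
λ = 220.22 nm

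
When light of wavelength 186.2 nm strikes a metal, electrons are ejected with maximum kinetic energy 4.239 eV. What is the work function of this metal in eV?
2.42 eV

From Einstein's photoelectric equation: KE_max = hf - φ = hc/λ - φ

Rearranging for φ:
φ = hc/λ - KE_max

Calculate photon energy:
E_photon = hc/λ = 6.6587 eV

Therefore:
φ = 6.6587 - 4.239 = 2.42 eV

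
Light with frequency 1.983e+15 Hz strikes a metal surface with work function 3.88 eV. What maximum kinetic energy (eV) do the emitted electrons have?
4.3210 eV

Using Einstein's photoelectric equation: KE_max = hf - φ

First, calculate the photon energy:
E_photon = hf = (6.626×10⁻³⁴ J·s)(1.983e+15 Hz)
E_photon = 8.2010 eV

Then, the maximum kinetic energy:
KE_max = E_photon - φ = 8.2010 eV - 3.88 eV = 4.3210 eV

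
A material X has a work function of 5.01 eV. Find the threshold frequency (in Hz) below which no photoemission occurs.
1.2114e+15 Hz

The threshold frequency is when the photon energy equals the work function:
hf₀ = φ

Solving for f₀:
f₀ = φ/h = (5.01 eV × 1.602×10⁻¹⁹ J/eV) / (6.626×10⁻³⁴ J·s)
f₀ = 1.2114e+15 Hz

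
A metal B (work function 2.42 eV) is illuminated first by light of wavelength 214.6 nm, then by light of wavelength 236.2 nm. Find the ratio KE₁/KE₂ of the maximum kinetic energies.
1.1867

Using Einstein's equation: KE_max = hc/λ - φ

For λ₁ = 214.6 nm:
E₁ = hc/λ₁ = 5.7775 eV
KE₁ = E₁ - φ = 5.7775 - 2.42 = 3.3575 eV

For λ₂ = 236.2 nm:
E₂ = hc/λ₂ = 5.2491 eV
KE₂ = E₂ - φ = 5.2491 - 2.42 = 2.8291 eV

Ratio: KE₁/KE₂ = 3.3575/2.8291 = 1.1867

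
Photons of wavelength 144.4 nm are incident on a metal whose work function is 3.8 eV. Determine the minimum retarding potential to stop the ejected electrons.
4.7862 V

The stopping potential V_s satisfies: eV_s = KE_max

First, find KE_max using Einstein's equation:
E_photon = hc/λ = 8.5862 eV
KE_max = E_photon - φ = 8.5862 - 3.8 = 4.7862 eV

Since eV_s = KE_max:
V_s = KE_max/e = 4.7862 V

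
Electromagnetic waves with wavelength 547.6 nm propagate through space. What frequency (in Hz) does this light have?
5.4747e+14 Hz

Using the wave equation: c = fλ

Solving for frequency:
f = c/λ = (3×10⁸ m/s) / (547.6×10⁻⁹ m)
f = 5.4747e+14 Hz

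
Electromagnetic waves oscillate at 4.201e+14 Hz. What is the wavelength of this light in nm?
713.62 nm

Using the wave equation: c = fλ

Solving for wavelength:
λ = c/f = (3×10⁸ m/s) / (4.201e+14 Hz)
λ = 713.62 nm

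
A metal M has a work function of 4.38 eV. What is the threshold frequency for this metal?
1.0591e+15 Hz

The threshold frequency is when the photon energy equals the work function:
hf₀ = φ

Solving for f₀:
f₀ = φ/h = (4.38 eV × 1.602×10⁻¹⁹ J/eV) / (6.626×10⁻³⁴ J·s)
f₀ = 1.0591e+15 Hz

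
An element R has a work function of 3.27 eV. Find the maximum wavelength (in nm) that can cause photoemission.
379.16 nm

The threshold wavelength is when the photon energy equals the work function:
hc/λ₀ = φ

Solving for λ₀:
λ₀ = hc/φ = (6.626×10⁻³⁴ J·s)(3×10⁸ m/s) / (3.27 eV × 1.602×10⁻¹⁹ J/eV)
λ₀ = 379.16 nm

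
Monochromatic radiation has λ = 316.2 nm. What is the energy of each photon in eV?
3.9211 eV

Using E = hf = hc/λ:

E = hc/λ = (6.626×10⁻³⁴ J·s)(3×10⁸ m/s) / (316.2×10⁻⁹ m)
E = 3.9211 eV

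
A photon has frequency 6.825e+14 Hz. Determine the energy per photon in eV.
2.8226 eV

Using E = hf:

E = hf = (6.626×10⁻³⁴ J·s)(6.825e+14 Hz)
E = 2.8226 eV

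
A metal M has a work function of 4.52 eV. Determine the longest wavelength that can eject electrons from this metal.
274.30 nm

The threshold wavelength is when the photon energy equals the work function:
hc/λ₀ = φ

Solving for λ₀:
λ₀ = hc/φ = (6.626×10⁻³⁴ J·s)(3×10⁸ m/s) / (4.52 eV × 1.602×10⁻¹⁹ J/eV)
λ₀ = 274.30 nm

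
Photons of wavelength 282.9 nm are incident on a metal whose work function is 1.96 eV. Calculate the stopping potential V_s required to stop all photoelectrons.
2.4226 V

The stopping potential V_s satisfies: eV_s = KE_max

First, find KE_max using Einstein's equation:
E_photon = hc/λ = 4.3826 eV
KE_max = E_photon - φ = 4.3826 - 1.96 = 2.4226 eV

Since eV_s = KE_max:
V_s = KE_max/e = 2.4226 V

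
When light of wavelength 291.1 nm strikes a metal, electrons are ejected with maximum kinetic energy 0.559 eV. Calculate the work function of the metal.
3.70 eV

From Einstein's photoelectric equation: KE_max = hf - φ = hc/λ - φ

Rearranging for φ:
φ = hc/λ - KE_max

Calculate photon energy:
E_photon = hc/λ = 4.2592 eV

Therefore:
φ = 4.2592 - 0.559 = 3.70 eV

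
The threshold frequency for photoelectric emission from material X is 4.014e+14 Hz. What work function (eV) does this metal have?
1.66 eV

At the threshold frequency, photon energy equals work function:
φ = hf₀

Calculating:
φ = (6.626×10⁻³⁴ J·s)(4.014e+14 Hz)
φ = 1.66 eV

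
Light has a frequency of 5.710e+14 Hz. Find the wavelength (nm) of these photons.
525.03 nm

Using the wave equation: c = fλ

Solving for wavelength:
λ = c/f = (3×10⁸ m/s) / (5.710e+14 Hz)
λ = 525.03 nm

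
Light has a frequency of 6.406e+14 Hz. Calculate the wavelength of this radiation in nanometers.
467.99 nm

Using the wave equation: c = fλ

Solving for wavelength:
λ = c/f = (3×10⁸ m/s) / (6.406e+14 Hz)
λ = 467.99 nm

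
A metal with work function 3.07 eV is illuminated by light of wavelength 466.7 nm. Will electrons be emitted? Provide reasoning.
No

For photoemission, the photon energy must exceed the work function.

Photon energy: E = hc/λ = 2.6566 eV
Work function: φ = 3.07 eV

Since E_photon (2.6566 eV) < φ (3.07 eV), photoemission will NOT occur.
The threshold wavelength is λ₀ = hc/φ = 403.9 nm.
Since 466.7 nm > 403.9 nm, the photons lack sufficient energy.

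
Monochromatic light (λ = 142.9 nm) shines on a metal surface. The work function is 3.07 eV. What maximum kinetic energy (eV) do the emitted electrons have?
5.6063 eV

Using Einstein's photoelectric equation: KE_max = hf - φ = hc/λ - φ

First, calculate the photon energy:
E_photon = hc/λ = (6.626×10⁻³⁴ J·s)(3×10⁸ m/s) / (142.9×10⁻⁹ m)
E_photon = 8.6763 eV

Then, the maximum kinetic energy:
KE_max = E_photon - φ = 8.6763 eV - 3.07 eV = 5.6063 eV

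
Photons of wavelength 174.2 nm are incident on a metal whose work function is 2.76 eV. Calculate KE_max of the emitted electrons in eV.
4.3573 eV

Using Einstein's photoelectric equation: KE_max = hf - φ = hc/λ - φ

First, calculate the photon energy:
E_photon = hc/λ = (6.626×10⁻³⁴ J·s)(3×10⁸ m/s) / (174.2×10⁻⁹ m)
E_photon = 7.1173 eV

Then, the maximum kinetic energy:
KE_max = E_photon - φ = 7.1173 eV - 2.76 eV = 4.3573 eV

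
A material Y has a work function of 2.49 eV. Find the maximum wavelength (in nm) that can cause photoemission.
497.93 nm

The threshold wavelength is when the photon energy equals the work function:
hc/λ₀ = φ

Solving for λ₀:
λ₀ = hc/φ = (6.626×10⁻³⁴ J·s)(3×10⁸ m/s) / (2.49 eV × 1.602×10⁻¹⁹ J/eV)
λ₀ = 497.93 nm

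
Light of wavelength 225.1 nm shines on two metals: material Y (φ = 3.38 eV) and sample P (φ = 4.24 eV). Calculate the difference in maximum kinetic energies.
0.8600 eV

Using KE_max = hc/λ - φ for each metal:

Photon energy: E = hc/λ = 5.5080 eV

For material Y (φ₁ = 3.38 eV):
KE₁ = E - φ₁ = 5.5080 - 3.38 = 2.1280 eV

For sample P (φ₂ = 4.24 eV):
KE₂ = E - φ₂ = 5.5080 - 4.24 = 1.2680 eV

Difference:
ΔKE = KE₁ - KE₂ = 2.1280 - 1.2680 = 0.8600 eV

Note: The difference equals the difference in work functions: 4.24 - 3.38 = 0.86 eV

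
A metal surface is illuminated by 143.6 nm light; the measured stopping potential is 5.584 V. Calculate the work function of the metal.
3.05 eV

The stopping potential gives the maximum kinetic energy: KE_max = eV_s = 5.584 eV

From Einstein's photoelectric equation: KE_max = hc/λ - φ
Rearranging: φ = hc/λ - KE_max

Calculate photon energy:
E_photon = hc/λ = (6.626×10⁻³⁴ J·s)(3×10⁸ m/s) / (143.6×10⁻⁹ m) = 8.6340 eV

Therefore:
φ = 8.6340 - 5.584 = 3.05 eV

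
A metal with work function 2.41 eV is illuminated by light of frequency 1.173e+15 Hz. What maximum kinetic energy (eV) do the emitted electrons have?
2.4411 eV

Using Einstein's photoelectric equation: KE_max = hf - φ

First, calculate the photon energy:
E_photon = hf = (6.626×10⁻³⁴ J·s)(1.173e+15 Hz)
E_photon = 4.8511 eV

Then, the maximum kinetic energy:
KE_max = E_photon - φ = 4.8511 eV - 2.41 eV = 2.4411 eV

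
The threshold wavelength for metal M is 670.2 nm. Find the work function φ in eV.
1.85 eV

At the threshold wavelength, photon energy equals work function:
φ = hc/λ₀

Calculating:
φ = (6.626×10⁻³⁴ J·s)(3×10⁸ m/s) / (670.2×10⁻⁹ m)
φ = 1.85 eV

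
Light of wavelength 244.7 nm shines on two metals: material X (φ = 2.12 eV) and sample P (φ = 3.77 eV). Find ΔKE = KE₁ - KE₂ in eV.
1.6500 eV

Using KE_max = hc/λ - φ for each metal:

Photon energy: E = hc/λ = 5.0668 eV

For material X (φ₁ = 2.12 eV):
KE₁ = E - φ₁ = 5.0668 - 2.12 = 2.9468 eV

For sample P (φ₂ = 3.77 eV):
KE₂ = E - φ₂ = 5.0668 - 3.77 = 1.2968 eV

Difference:
ΔKE = KE₁ - KE₂ = 2.9468 - 1.2968 = 1.6500 eV

Note: The difference equals the difference in work functions: 3.77 - 2.12 = 1.65 eV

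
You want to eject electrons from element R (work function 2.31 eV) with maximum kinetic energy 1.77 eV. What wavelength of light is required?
303.88 nm

From Einstein's equation: KE_max = hc/λ - φ

Rearranging for λ:
hc/λ = KE_max + φ
λ = hc/(KE_max + φ)

Required photon energy:
E_photon = KE_max + φ = 1.77 + 2.31 = 4.08 eV

Required wavelength:
λ = hc/E_photon = (6.626×10⁻³⁴)(3×10⁸) / (4.08 × 1.602×10⁻¹⁹)
λ = 303.88 nm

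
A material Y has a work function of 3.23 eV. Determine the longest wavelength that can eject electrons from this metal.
383.85 nm

The threshold wavelength is when the photon energy equals the work function:
hc/λ₀ = φ

Solving for λ₀:
λ₀ = hc/φ = (6.626×10⁻³⁴ J·s)(3×10⁸ m/s) / (3.23 eV × 1.602×10⁻¹⁹ J/eV)
λ₀ = 383.85 nm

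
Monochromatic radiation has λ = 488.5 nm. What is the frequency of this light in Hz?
6.1370e+14 Hz

Using the wave equation: c = fλ

Solving for frequency:
f = c/λ = (3×10⁸ m/s) / (488.5×10⁻⁹ m)
f = 6.1370e+14 Hz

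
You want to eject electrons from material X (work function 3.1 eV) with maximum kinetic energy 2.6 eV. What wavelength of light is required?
217.52 nm

From Einstein's equation: KE_max = hc/λ - φ

Rearranging for λ:
hc/λ = KE_max + φ
λ = hc/(KE_max + φ)

Required photon energy:
E_photon = KE_max + φ = 2.6 + 3.1 = 5.70 eV

Required wavelength:
λ = hc/E_photon = (6.626×10⁻³⁴)(3×10⁸) / (5.70 × 1.602×10⁻¹⁹)
λ = 217.52 nm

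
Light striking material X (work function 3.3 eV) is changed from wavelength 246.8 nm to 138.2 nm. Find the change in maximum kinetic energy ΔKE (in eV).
3.9477 eV

Using Einstein's equation: KE_max = hc/λ - φ

For λ₁ = 246.8 nm:
KE₁ = hc/λ₁ - φ = 5.0237 - 3.3 = 1.7237 eV

For λ₂ = 138.2 nm:
KE₂ = hc/λ₂ - φ = 8.9714 - 3.3 = 5.6714 eV

Change in KE:
ΔKE = KE₂ - KE₁ = 5.6714 - 1.7237 = 3.9477 eV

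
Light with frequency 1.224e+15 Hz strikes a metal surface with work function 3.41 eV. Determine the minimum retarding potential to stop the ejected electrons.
1.6521 V

The stopping potential V_s satisfies: eV_s = KE_max

First, find KE_max using Einstein's equation:
E_photon = hf = (6.626×10⁻³⁴ J·s)(1.224e+15 Hz) = 5.0621 eV
KE_max = E_photon - φ = 5.0621 - 3.41 = 1.6521 eV

Since eV_s = KE_max:
V_s = KE_max/e = 1.6521 V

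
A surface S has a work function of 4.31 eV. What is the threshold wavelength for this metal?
287.67 nm

The threshold wavelength is when the photon energy equals the work function:
hc/λ₀ = φ

Solving for λ₀:
λ₀ = hc/φ = (6.626×10⁻³⁴ J·s)(3×10⁸ m/s) / (4.31 eV × 1.602×10⁻¹⁹ J/eV)
λ₀ = 287.67 nm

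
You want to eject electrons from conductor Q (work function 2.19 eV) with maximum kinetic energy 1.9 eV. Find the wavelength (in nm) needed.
303.14 nm

From Einstein's equation: KE_max = hc/λ - φ

Rearranging for λ:
hc/λ = KE_max + φ
λ = hc/(KE_max + φ)

Required photon energy:
E_photon = KE_max + φ = 1.9 + 2.19 = 4.09 eV

Required wavelength:
λ = hc/E_photon = (6.626×10⁻³⁴)(3×10⁸) / (4.09 × 1.602×10⁻¹⁹)
λ = 303.14 nm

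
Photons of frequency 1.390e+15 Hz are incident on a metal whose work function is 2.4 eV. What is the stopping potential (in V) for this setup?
3.3486 V

The stopping potential V_s satisfies: eV_s = KE_max

First, find KE_max using Einstein's equation:
E_photon = hf = (6.626×10⁻³⁴ J·s)(1.390e+15 Hz) = 5.7486 eV
KE_max = E_photon - φ = 5.7486 - 2.4 = 3.3486 eV

Since eV_s = KE_max:
V_s = KE_max/e = 3.3486 V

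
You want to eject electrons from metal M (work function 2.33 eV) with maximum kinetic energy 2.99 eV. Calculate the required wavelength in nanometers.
233.05 nm

From Einstein's equation: KE_max = hc/λ - φ

Rearranging for λ:
hc/λ = KE_max + φ
λ = hc/(KE_max + φ)

Required photon energy:
E_photon = KE_max + φ = 2.99 + 2.33 = 5.32 eV

Required wavelength:
λ = hc/E_photon = (6.626×10⁻³⁴)(3×10⁸) / (5.32 × 1.602×10⁻¹⁹)
λ = 233.05 nm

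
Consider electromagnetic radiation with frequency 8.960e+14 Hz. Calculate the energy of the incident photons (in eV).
3.7056 eV

Using E = hf:

E = hf = (6.626×10⁻³⁴ J·s)(8.960e+14 Hz)
E = 3.7056 eV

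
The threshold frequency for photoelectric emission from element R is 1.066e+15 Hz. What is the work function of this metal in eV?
4.41 eV

At the threshold frequency, photon energy equals work function:
φ = hf₀

Calculating:
φ = (6.626×10⁻³⁴ J·s)(1.066e+15 Hz)
φ = 4.41 eV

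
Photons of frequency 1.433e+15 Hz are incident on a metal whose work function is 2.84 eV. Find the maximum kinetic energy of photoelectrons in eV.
3.0864 eV

Using Einstein's photoelectric equation: KE_max = hf - φ

First, calculate the photon energy:
E_photon = hf = (6.626×10⁻³⁴ J·s)(1.433e+15 Hz)
E_photon = 5.9264 eV

Then, the maximum kinetic energy:
KE_max = E_photon - φ = 5.9264 eV - 2.84 eV = 3.0864 eV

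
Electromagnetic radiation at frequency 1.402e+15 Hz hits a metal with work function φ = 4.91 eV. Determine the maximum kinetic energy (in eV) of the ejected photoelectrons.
0.8882 eV

Using Einstein's photoelectric equation: KE_max = hf - φ

First, calculate the photon energy:
E_photon = hf = (6.626×10⁻³⁴ J·s)(1.402e+15 Hz)
E_photon = 5.7982 eV

Then, the maximum kinetic energy:
KE_max = E_photon - φ = 5.7982 eV - 4.91 eV = 0.8882 eV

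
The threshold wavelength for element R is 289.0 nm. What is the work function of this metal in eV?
4.29 eV

At the threshold wavelength, photon energy equals work function:
φ = hc/λ₀

Calculating:
φ = (6.626×10⁻³⁴ J·s)(3×10⁸ m/s) / (289.0×10⁻⁹ m)
φ = 4.29 eV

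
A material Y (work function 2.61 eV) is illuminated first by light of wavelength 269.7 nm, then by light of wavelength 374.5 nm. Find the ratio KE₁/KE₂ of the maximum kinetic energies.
2.8361

Using Einstein's equation: KE_max = hc/λ - φ

For λ₁ = 269.7 nm:
E₁ = hc/λ₁ = 4.5971 eV
KE₁ = E₁ - φ = 4.5971 - 2.61 = 1.9871 eV

For λ₂ = 374.5 nm:
E₂ = hc/λ₂ = 3.3107 eV
KE₂ = E₂ - φ = 3.3107 - 2.61 = 0.7007 eV

Ratio: KE₁/KE₂ = 1.9871/0.7007 = 2.8361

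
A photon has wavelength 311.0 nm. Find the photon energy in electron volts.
3.9866 eV

Using E = hf = hc/λ:

E = hc/λ = (6.626×10⁻³⁴ J·s)(3×10⁸ m/s) / (311.0×10⁻⁹ m)
E = 3.9866 eV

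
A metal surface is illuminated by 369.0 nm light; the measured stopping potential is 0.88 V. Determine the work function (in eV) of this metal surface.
2.48 eV

The stopping potential gives the maximum kinetic energy: KE_max = eV_s = 0.88 eV

From Einstein's photoelectric equation: KE_max = hc/λ - φ
Rearranging: φ = hc/λ - KE_max

Calculate photon energy:
E_photon = hc/λ = (6.626×10⁻³⁴ J·s)(3×10⁸ m/s) / (369.0×10⁻⁹ m) = 3.3600 eV

Therefore:
φ = 3.3600 - 0.88 = 2.48 eV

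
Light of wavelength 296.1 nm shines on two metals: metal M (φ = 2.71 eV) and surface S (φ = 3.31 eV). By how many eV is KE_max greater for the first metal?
0.6000 eV

Using KE_max = hc/λ - φ for each metal:

Photon energy: E = hc/λ = 4.1872 eV

For metal M (φ₁ = 2.71 eV):
KE₁ = E - φ₁ = 4.1872 - 2.71 = 1.4772 eV

For surface S (φ₂ = 3.31 eV):
KE₂ = E - φ₂ = 4.1872 - 3.31 = 0.8772 eV

Difference:
ΔKE = KE₁ - KE₂ = 1.4772 - 0.8772 = 0.6000 eV

Note: The difference equals the difference in work functions: 3.31 - 2.71 = 0.60 eV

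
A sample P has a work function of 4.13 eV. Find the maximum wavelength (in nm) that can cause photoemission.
300.20 nm

The threshold wavelength is when the photon energy equals the work function:
hc/λ₀ = φ

Solving for λ₀:
λ₀ = hc/φ = (6.626×10⁻³⁴ J·s)(3×10⁸ m/s) / (4.13 eV × 1.602×10⁻¹⁹ J/eV)
λ₀ = 300.20 nm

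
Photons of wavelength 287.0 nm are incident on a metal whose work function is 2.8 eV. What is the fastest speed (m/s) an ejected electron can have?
7.3122e+05 m/s

First, find the maximum kinetic energy:
E_photon = hc/λ = 4.3200 eV
KE_max = E_photon - φ = 4.3200 - 2.8 = 1.5200 eV

Convert to Joules: KE_max = 1.5200 × 1.602×10⁻¹⁹ J = 2.4353e-19 J

Then use KE = ½mv² to find velocity:
v = √(2·KE/m) = √(2 × 2.4353e-19 J / 9.109e-31 kg)
v = 7.3122e+05 m/s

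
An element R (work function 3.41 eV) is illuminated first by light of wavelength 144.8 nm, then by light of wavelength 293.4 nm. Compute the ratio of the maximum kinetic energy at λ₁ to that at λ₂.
6.3160

Using Einstein's equation: KE_max = hc/λ - φ

For λ₁ = 144.8 nm:
E₁ = hc/λ₁ = 8.5624 eV
KE₁ = E₁ - φ = 8.5624 - 3.41 = 5.1524 eV

For λ₂ = 293.4 nm:
E₂ = hc/λ₂ = 4.2258 eV
KE₂ = E₂ - φ = 4.2258 - 3.41 = 0.8158 eV

Ratio: KE₁/KE₂ = 5.1524/0.8158 = 6.3160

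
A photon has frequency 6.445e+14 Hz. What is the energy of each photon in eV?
2.6654 eV

Using E = hf:

E = hf = (6.626×10⁻³⁴ J·s)(6.445e+14 Hz)
E = 2.6654 eV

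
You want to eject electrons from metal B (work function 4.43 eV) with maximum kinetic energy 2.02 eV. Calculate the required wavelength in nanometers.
192.22 nm

From Einstein's equation: KE_max = hc/λ - φ

Rearranging for λ:
hc/λ = KE_max + φ
λ = hc/(KE_max + φ)

Required photon energy:
E_photon = KE_max + φ = 2.02 + 4.43 = 6.45 eV

Required wavelength:
λ = hc/E_photon = (6.626×10⁻³⁴)(3×10⁸) / (6.45 × 1.602×10⁻¹⁹)
λ = 192.22 nm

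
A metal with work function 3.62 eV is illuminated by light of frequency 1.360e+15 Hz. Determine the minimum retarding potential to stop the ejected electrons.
2.0045 V

The stopping potential V_s satisfies: eV_s = KE_max

First, find KE_max using Einstein's equation:
E_photon = hf = (6.626×10⁻³⁴ J·s)(1.360e+15 Hz) = 5.6245 eV
KE_max = E_photon - φ = 5.6245 - 3.62 = 2.0045 eV

Since eV_s = KE_max:
V_s = KE_max/e = 2.0045 V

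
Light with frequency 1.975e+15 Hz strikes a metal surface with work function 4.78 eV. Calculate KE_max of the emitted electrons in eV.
3.3879 eV

Using Einstein's photoelectric equation: KE_max = hf - φ

First, calculate the photon energy:
E_photon = hf = (6.626×10⁻³⁴ J·s)(1.975e+15 Hz)
E_photon = 8.1679 eV

Then, the maximum kinetic energy:
KE_max = E_photon - φ = 8.1679 eV - 4.78 eV = 3.3879 eV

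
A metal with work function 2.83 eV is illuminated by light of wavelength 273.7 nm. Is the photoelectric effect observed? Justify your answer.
Yes

For photoemission, the photon energy must exceed the work function.

Photon energy: E = hc/λ = 4.5299 eV
Work function: φ = 2.83 eV

Since E_photon (4.5299 eV) > φ (2.83 eV), photoemission WILL occur.
The threshold wavelength is λ₀ = hc/φ = 438.1 nm.
Since 273.7 nm < 438.1 nm, the light has sufficient energy.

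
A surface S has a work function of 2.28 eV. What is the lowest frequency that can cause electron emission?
5.5130e+14 Hz

The threshold frequency is when the photon energy equals the work function:
hf₀ = φ

Solving for f₀:
f₀ = φ/h = (2.28 eV × 1.602×10⁻¹⁹ J/eV) / (6.626×10⁻³⁴ J·s)
f₀ = 5.5130e+14 Hz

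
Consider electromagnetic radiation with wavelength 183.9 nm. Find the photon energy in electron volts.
6.7419 eV

Using E = hf = hc/λ:

E = hc/λ = (6.626×10⁻³⁴ J·s)(3×10⁸ m/s) / (183.9×10⁻⁹ m)
E = 6.7419 eV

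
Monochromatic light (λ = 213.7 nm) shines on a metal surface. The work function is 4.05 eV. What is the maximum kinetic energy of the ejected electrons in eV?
1.7518 eV

Using Einstein's photoelectric equation: KE_max = hf - φ = hc/λ - φ

First, calculate the photon energy:
E_photon = hc/λ = (6.626×10⁻³⁴ J·s)(3×10⁸ m/s) / (213.7×10⁻⁹ m)
E_photon = 5.8018 eV

Then, the maximum kinetic energy:
KE_max = E_photon - φ = 5.8018 eV - 4.05 eV = 1.7518 eV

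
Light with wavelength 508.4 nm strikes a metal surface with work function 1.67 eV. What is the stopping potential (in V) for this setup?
0.7687 V

The stopping potential V_s satisfies: eV_s = KE_max

First, find KE_max using Einstein's equation:
E_photon = hc/λ = 2.4387 eV
KE_max = E_photon - φ = 2.4387 - 1.67 = 0.7687 eV

Since eV_s = KE_max:
V_s = KE_max/e = 0.7687 V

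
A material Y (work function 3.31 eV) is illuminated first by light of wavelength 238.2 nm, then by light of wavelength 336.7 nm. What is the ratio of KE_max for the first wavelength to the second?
5.0896

Using Einstein's equation: KE_max = hc/λ - φ

For λ₁ = 238.2 nm:
E₁ = hc/λ₁ = 5.2050 eV
KE₁ = E₁ - φ = 5.2050 - 3.31 = 1.8950 eV

For λ₂ = 336.7 nm:
E₂ = hc/λ₂ = 3.6823 eV
KE₂ = E₂ - φ = 3.6823 - 3.31 = 0.3723 eV

Ratio: KE₁/KE₂ = 1.8950/0.3723 = 5.0896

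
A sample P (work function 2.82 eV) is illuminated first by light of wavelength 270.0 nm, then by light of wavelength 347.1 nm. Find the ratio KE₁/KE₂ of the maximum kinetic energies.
2.3564

Using Einstein's equation: KE_max = hc/λ - φ

For λ₁ = 270.0 nm:
E₁ = hc/λ₁ = 4.5920 eV
KE₁ = E₁ - φ = 4.5920 - 2.82 = 1.7720 eV

For λ₂ = 347.1 nm:
E₂ = hc/λ₂ = 3.5720 eV
KE₂ = E₂ - φ = 3.5720 - 2.82 = 0.7520 eV

Ratio: KE₁/KE₂ = 1.7720/0.7520 = 2.3564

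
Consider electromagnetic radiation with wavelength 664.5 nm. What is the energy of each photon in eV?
1.8658 eV

Using E = hf = hc/λ:

E = hc/λ = (6.626×10⁻³⁴ J·s)(3×10⁸ m/s) / (664.5×10⁻⁹ m)
E = 1.8658 eV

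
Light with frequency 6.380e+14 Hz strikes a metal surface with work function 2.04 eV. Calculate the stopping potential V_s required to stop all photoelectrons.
0.5986 V

The stopping potential V_s satisfies: eV_s = KE_max

First, find KE_max using Einstein's equation:
E_photon = hf = (6.626×10⁻³⁴ J·s)(6.380e+14 Hz) = 2.6386 eV
KE_max = E_photon - φ = 2.6386 - 2.04 = 0.5986 eV

Since eV_s = KE_max:
V_s = KE_max/e = 0.5986 V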